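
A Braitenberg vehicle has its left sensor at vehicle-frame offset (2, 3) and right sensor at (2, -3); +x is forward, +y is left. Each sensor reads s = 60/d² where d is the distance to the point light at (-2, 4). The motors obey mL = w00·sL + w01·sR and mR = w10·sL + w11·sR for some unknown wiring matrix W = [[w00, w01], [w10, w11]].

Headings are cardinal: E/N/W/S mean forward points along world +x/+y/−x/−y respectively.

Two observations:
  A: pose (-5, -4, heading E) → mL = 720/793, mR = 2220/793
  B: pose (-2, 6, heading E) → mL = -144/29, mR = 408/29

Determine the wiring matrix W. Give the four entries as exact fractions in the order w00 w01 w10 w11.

1/2 -1/2 1 1

obs A: pose=(-5,-4,E) → sL=30/13, sR=30/61, mL=720/793, mR=2220/793
obs B: pose=(-2,6,E) → sL=60/29, sR=12, mL=-144/29, mR=408/29
sensor matrix S = [[30/13, 30/61], [60/29, 12]]; det S = 613440/22997
solve [mL_A; mL_B] = S·[w00; w01] and [mR_A; mR_B] = S·[w10; w11]:
  w00 = 1/2, w01 = -1/2, w10 = 1, w11 = 1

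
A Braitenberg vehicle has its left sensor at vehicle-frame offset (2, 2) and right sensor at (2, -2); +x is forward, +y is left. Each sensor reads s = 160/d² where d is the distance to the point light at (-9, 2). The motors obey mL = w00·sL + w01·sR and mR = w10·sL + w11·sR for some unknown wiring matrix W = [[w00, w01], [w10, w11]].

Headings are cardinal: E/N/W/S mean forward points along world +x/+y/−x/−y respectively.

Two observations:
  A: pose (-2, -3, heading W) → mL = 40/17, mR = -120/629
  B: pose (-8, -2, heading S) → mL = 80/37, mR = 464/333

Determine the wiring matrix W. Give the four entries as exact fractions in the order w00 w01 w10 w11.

0 1/2 1 -1/2

obs A: pose=(-2,-3,W) → sL=80/37, sR=80/17, mL=40/17, mR=-120/629
obs B: pose=(-8,-2,S) → sL=32/9, sR=160/37, mL=80/37, mR=464/333
sensor matrix S = [[80/37, 80/17], [32/9, 160/37]]; det S = -1546240/209457
solve [mL_A; mL_B] = S·[w00; w01] and [mR_A; mR_B] = S·[w10; w11]:
  w00 = 0, w01 = 1/2, w10 = 1, w11 = -1/2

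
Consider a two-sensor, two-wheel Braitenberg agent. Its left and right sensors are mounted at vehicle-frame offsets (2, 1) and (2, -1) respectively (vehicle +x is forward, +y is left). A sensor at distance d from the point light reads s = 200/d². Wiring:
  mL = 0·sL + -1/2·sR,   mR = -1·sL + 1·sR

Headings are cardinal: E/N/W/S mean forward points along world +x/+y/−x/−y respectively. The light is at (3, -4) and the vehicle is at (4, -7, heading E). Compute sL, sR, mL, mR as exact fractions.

left sensor world pos  = (6, -6); dL² = 13
right sensor world pos = (6, -8); dR² = 25
sL = 200/13 = 200/13
sR = 200/25 = 8
mL = 0·sL + -1/2·sR = -4
mR = -1·sL + 1·sR = -96/13

200/13 8 -4 -96/13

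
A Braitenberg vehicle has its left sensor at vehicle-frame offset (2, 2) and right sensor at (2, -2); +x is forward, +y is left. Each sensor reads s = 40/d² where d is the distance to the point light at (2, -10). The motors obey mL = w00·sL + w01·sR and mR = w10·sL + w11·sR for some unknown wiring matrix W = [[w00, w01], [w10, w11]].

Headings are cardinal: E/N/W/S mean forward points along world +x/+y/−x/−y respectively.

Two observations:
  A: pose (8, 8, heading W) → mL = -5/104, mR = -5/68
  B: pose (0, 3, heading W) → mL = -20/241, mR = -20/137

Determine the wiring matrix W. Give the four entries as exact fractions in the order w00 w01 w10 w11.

0 -1/2 -1/2 0

obs A: pose=(8,8,W) → sL=5/34, sR=5/52, mL=-5/104, mR=-5/68
obs B: pose=(0,3,W) → sL=40/137, sR=40/241, mL=-20/241, mR=-20/137
sensor matrix S = [[5/34, 5/52], [40/137, 40/241]]; det S = -26750/7296757
solve [mL_A; mL_B] = S·[w00; w01] and [mR_A; mR_B] = S·[w10; w11]:
  w00 = 0, w01 = -1/2, w10 = -1/2, w11 = 0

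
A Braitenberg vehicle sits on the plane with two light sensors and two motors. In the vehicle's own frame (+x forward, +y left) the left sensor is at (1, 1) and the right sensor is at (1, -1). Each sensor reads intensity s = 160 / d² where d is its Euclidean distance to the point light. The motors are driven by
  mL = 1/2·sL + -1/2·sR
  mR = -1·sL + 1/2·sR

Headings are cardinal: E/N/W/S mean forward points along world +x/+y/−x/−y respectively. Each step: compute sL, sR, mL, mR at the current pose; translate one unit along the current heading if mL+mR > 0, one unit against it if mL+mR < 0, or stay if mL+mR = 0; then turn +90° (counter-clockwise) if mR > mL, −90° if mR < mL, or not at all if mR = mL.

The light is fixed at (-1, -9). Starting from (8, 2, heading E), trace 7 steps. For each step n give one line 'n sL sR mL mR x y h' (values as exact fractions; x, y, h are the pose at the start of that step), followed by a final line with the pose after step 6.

n=0: pose=(8,2,E); sL=40/61, sR=4/5; mL=-22/305, mR=-78/305; mL+mR=-20/61 → advance -1; mR−mL=-56/305 → turn -1·90°
n=1: pose=(7,2,S); sL=160/181, sR=160/149; mL=-2560/26969, mR=-9360/26969; mL+mR=-80/181 → advance -1; mR−mL=-6800/26969 → turn -1·90°
n=2: pose=(7,3,W); sL=16/17, sR=80/109; mL=192/1853, mR=-1064/1853; mL+mR=-8/17 → advance -1; mR−mL=-1256/1853 → turn -1·90°
n=3: pose=(8,3,N); sL=160/233, sR=160/269; mL=2880/62677, mR=-24400/62677; mL+mR=-80/233 → advance -1; mR−mL=-27280/62677 → turn -1·90°
n=4: pose=(8,2,E); sL=40/61, sR=4/5; mL=-22/305, mR=-78/305; mL+mR=-20/61 → advance -1; mR−mL=-56/305 → turn -1·90°
n=5: pose=(7,2,S); sL=160/181, sR=160/149; mL=-2560/26969, mR=-9360/26969; mL+mR=-80/181 → advance -1; mR−mL=-6800/26969 → turn -1·90°
n=6: pose=(7,3,W); sL=16/17, sR=80/109; mL=192/1853, mR=-1064/1853; mL+mR=-8/17 → advance -1; mR−mL=-1256/1853 → turn -1·90°

0 40/61 4/5 -22/305 -78/305 8 2 E
1 160/181 160/149 -2560/26969 -9360/26969 7 2 S
2 16/17 80/109 192/1853 -1064/1853 7 3 W
3 160/233 160/269 2880/62677 -24400/62677 8 3 N
4 40/61 4/5 -22/305 -78/305 8 2 E
5 160/181 160/149 -2560/26969 -9360/26969 7 2 S
6 16/17 80/109 192/1853 -1064/1853 7 3 W
final 8 3 N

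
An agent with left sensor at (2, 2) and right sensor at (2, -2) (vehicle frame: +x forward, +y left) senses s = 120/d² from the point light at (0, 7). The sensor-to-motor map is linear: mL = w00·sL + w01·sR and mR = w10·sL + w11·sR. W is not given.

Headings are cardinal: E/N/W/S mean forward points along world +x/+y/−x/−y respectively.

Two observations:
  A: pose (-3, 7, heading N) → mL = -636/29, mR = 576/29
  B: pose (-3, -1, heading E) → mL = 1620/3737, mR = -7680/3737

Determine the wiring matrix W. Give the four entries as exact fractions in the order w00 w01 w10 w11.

obs A: pose=(-3,7,N) → sL=120/29, sR=24, mL=-636/29, mR=576/29
obs B: pose=(-3,-1,E) → sL=120/37, sR=120/101, mL=1620/3737, mR=-7680/3737
sensor matrix S = [[120/29, 24], [120/37, 120/101]]; det S = -7902720/108373
solve [mL_A; mL_B] = S·[w00; w01] and [mR_A; mR_B] = S·[w10; w11]:
  w00 = 1/2, w01 = -1, w10 = -1, w11 = 1

1/2 -1 -1 1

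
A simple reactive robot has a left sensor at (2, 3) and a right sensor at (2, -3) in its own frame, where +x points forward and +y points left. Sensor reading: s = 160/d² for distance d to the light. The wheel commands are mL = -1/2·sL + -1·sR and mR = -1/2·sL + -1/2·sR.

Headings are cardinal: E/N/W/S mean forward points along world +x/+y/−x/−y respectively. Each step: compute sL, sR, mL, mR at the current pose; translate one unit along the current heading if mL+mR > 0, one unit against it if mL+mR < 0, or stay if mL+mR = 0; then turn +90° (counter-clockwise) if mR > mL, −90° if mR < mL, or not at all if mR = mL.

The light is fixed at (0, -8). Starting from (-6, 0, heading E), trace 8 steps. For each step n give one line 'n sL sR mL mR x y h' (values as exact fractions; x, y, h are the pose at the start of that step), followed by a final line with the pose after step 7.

0 160/137 160/41 -25200/5617 -14240/5617 -6 0 E
1 4/5 40/29 -258/145 -158/145 -7 0 N
2 160/97 160/181 -30000/17557 -22240/17557 -7 -1 W
3 80/17 80/53 -3480/901 -2800/901 -6 -1 S
4 160/137 160/41 -25200/5617 -14240/5617 -6 0 E
5 4/5 40/29 -258/145 -158/145 -7 0 N
6 160/97 160/181 -30000/17557 -22240/17557 -7 -1 W
7 80/17 80/53 -3480/901 -2800/901 -6 -1 S
final -6 0 E

n=0: pose=(-6,0,E); sL=160/137, sR=160/41; mL=-25200/5617, mR=-14240/5617; mL+mR=-39440/5617 → advance -1; mR−mL=80/41 → turn +1·90°
n=1: pose=(-7,0,N); sL=4/5, sR=40/29; mL=-258/145, mR=-158/145; mL+mR=-416/145 → advance -1; mR−mL=20/29 → turn +1·90°
n=2: pose=(-7,-1,W); sL=160/97, sR=160/181; mL=-30000/17557, mR=-22240/17557; mL+mR=-52240/17557 → advance -1; mR−mL=80/181 → turn +1·90°
n=3: pose=(-6,-1,S); sL=80/17, sR=80/53; mL=-3480/901, mR=-2800/901; mL+mR=-6280/901 → advance -1; mR−mL=40/53 → turn +1·90°
n=4: pose=(-6,0,E); sL=160/137, sR=160/41; mL=-25200/5617, mR=-14240/5617; mL+mR=-39440/5617 → advance -1; mR−mL=80/41 → turn +1·90°
n=5: pose=(-7,0,N); sL=4/5, sR=40/29; mL=-258/145, mR=-158/145; mL+mR=-416/145 → advance -1; mR−mL=20/29 → turn +1·90°
n=6: pose=(-7,-1,W); sL=160/97, sR=160/181; mL=-30000/17557, mR=-22240/17557; mL+mR=-52240/17557 → advance -1; mR−mL=80/181 → turn +1·90°
n=7: pose=(-6,-1,S); sL=80/17, sR=80/53; mL=-3480/901, mR=-2800/901; mL+mR=-6280/901 → advance -1; mR−mL=40/53 → turn +1·90°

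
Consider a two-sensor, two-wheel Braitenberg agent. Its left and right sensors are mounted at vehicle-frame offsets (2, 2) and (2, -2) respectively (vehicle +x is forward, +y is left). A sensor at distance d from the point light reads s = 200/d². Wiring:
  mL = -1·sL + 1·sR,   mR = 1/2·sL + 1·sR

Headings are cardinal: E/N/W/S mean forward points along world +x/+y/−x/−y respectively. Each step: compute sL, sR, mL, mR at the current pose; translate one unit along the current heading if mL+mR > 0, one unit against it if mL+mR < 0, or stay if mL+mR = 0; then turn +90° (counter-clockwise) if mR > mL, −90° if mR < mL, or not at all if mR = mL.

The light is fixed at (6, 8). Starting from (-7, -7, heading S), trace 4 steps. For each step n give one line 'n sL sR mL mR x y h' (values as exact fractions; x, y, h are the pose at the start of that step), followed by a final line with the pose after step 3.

0 20/41 100/257 -1040/10537 6670/10537 -7 -7 S
1 200/317 40/89 -5120/28213 21580/28213 -7 -8 E
2 25/49 25/37 300/1813 3375/3626 -6 -8 N
3 40/97 40/73 960/7081 5340/7081 -6 -7 W
final -7 -7 S

n=0: pose=(-7,-7,S); sL=20/41, sR=100/257; mL=-1040/10537, mR=6670/10537; mL+mR=5630/10537 → advance +1; mR−mL=30/41 → turn +1·90°
n=1: pose=(-7,-8,E); sL=200/317, sR=40/89; mL=-5120/28213, mR=21580/28213; mL+mR=16460/28213 → advance +1; mR−mL=300/317 → turn +1·90°
n=2: pose=(-6,-8,N); sL=25/49, sR=25/37; mL=300/1813, mR=3375/3626; mL+mR=3975/3626 → advance +1; mR−mL=75/98 → turn +1·90°
n=3: pose=(-6,-7,W); sL=40/97, sR=40/73; mL=960/7081, mR=5340/7081; mL+mR=6300/7081 → advance +1; mR−mL=60/97 → turn +1·90°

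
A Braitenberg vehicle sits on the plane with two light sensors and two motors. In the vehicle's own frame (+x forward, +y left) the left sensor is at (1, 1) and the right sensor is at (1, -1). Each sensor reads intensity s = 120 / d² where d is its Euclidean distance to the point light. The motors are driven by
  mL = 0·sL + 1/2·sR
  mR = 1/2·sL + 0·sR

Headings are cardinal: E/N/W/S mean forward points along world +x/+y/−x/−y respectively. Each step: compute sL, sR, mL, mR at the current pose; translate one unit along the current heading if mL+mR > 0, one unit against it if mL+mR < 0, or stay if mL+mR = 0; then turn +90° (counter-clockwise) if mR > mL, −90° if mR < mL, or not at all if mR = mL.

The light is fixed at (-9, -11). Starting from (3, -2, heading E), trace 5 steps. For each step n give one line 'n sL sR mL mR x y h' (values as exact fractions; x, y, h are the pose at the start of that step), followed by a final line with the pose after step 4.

0 120/269 120/233 60/233 60/269 3 -2 E
1 6/13 15/26 15/52 3/13 4 -2 S
2 120/193 8/15 4/15 60/193 4 -3 W
3 60/109 12/17 6/17 30/109 3 -3 S
4 120/157 24/37 12/37 60/157 3 -4 W
final 2 -4 S

n=0: pose=(3,-2,E); sL=120/269, sR=120/233; mL=60/233, mR=60/269; mL+mR=30120/62677 → advance +1; mR−mL=-2160/62677 → turn -1·90°
n=1: pose=(4,-2,S); sL=6/13, sR=15/26; mL=15/52, mR=3/13; mL+mR=27/52 → advance +1; mR−mL=-3/52 → turn -1·90°
n=2: pose=(4,-3,W); sL=120/193, sR=8/15; mL=4/15, mR=60/193; mL+mR=1672/2895 → advance +1; mR−mL=128/2895 → turn +1·90°
n=3: pose=(3,-3,S); sL=60/109, sR=12/17; mL=6/17, mR=30/109; mL+mR=1164/1853 → advance +1; mR−mL=-144/1853 → turn -1·90°
n=4: pose=(3,-4,W); sL=120/157, sR=24/37; mL=12/37, mR=60/157; mL+mR=4104/5809 → advance +1; mR−mL=336/5809 → turn +1·90°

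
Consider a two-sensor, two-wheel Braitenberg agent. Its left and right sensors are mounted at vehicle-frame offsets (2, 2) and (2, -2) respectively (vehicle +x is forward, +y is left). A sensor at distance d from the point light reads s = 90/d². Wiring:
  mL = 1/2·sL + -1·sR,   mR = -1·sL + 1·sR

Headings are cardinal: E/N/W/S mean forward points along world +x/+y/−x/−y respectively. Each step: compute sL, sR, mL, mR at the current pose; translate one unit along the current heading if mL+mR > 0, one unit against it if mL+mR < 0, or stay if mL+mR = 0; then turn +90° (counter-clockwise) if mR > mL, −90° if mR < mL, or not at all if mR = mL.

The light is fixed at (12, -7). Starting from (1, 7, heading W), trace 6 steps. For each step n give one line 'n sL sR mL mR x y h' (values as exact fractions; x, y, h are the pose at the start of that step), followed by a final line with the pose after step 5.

n=0: pose=(1,7,W); sL=90/313, sR=18/85; mL=-1809/26605, mR=-2016/26605; mL+mR=-45/313 → advance -1; mR−mL=-207/26605 → turn -1·90°
n=1: pose=(2,7,N); sL=9/40, sR=9/32; mL=-27/160, mR=9/160; mL+mR=-9/80 → advance -1; mR−mL=9/40 → turn +1·90°
n=2: pose=(2,6,W); sL=18/53, sR=10/41; mL=-161/2173, mR=-208/2173; mL+mR=-9/53 → advance -1; mR−mL=-47/2173 → turn -1·90°
n=3: pose=(3,6,N); sL=45/173, sR=45/137; mL=-9405/47402, mR=1620/23701; mL+mR=-45/346 → advance -1; mR−mL=12645/47402 → turn +1·90°
n=4: pose=(3,5,W); sL=90/221, sR=90/317; mL=-5625/70057, mR=-8640/70057; mL+mR=-45/221 → advance -1; mR−mL=-3015/70057 → turn -1·90°
n=5: pose=(4,5,N); sL=45/148, sR=45/116; mL=-2025/8584, mR=90/1073; mL+mR=-45/296 → advance -1; mR−mL=2745/8584 → turn +1·90°

0 90/313 18/85 -1809/26605 -2016/26605 1 7 W
1 9/40 9/32 -27/160 9/160 2 7 N
2 18/53 10/41 -161/2173 -208/2173 2 6 W
3 45/173 45/137 -9405/47402 1620/23701 3 6 N
4 90/221 90/317 -5625/70057 -8640/70057 3 5 W
5 45/148 45/116 -2025/8584 90/1073 4 5 N
final 4 4 W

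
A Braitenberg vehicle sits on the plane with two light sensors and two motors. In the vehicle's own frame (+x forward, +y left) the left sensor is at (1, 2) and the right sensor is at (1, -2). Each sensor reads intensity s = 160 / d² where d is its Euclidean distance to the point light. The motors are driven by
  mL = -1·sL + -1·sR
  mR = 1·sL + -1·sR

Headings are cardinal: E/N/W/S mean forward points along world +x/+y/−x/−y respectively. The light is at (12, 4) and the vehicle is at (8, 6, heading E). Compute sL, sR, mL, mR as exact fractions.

32/5 160/9 -1088/45 -512/45

left sensor world pos  = (9, 8); dL² = 25
right sensor world pos = (9, 4); dR² = 9
sL = 160/25 = 32/5
sR = 160/9 = 160/9
mL = -1·sL + -1·sR = -1088/45
mR = 1·sL + -1·sR = -512/45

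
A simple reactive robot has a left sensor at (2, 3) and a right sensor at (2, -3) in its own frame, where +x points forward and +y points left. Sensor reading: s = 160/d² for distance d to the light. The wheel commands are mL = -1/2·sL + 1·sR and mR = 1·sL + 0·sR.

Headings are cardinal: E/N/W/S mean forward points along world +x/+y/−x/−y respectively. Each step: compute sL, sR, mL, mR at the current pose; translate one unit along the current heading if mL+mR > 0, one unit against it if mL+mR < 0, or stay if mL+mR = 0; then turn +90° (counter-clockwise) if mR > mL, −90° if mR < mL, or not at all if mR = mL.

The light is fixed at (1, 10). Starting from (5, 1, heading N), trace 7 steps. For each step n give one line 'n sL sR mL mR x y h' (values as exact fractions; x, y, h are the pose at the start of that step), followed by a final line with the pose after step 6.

n=0: pose=(5,1,N); sL=16/5, sR=80/49; mL=8/245, mR=16/5; mL+mR=792/245 → advance +1; mR−mL=776/245 → turn +1·90°
n=1: pose=(5,2,W); sL=32/25, sR=160/29; mL=3536/725, mR=32/25; mL+mR=4464/725 → advance +1; mR−mL=-2608/725 → turn -1·90°
n=2: pose=(4,2,N); sL=40/9, sR=20/9; mL=0, mR=40/9; mL+mR=40/9 → advance +1; mR−mL=40/9 → turn +1·90°
n=3: pose=(4,3,W); sL=160/101, sR=160/17; mL=14800/1717, mR=160/101; mL+mR=17520/1717 → advance +1; mR−mL=-12080/1717 → turn -1·90°
n=4: pose=(3,3,N); sL=80/13, sR=16/5; mL=8/65, mR=80/13; mL+mR=408/65 → advance +1; mR−mL=392/65 → turn +1·90°
n=5: pose=(3,4,W); sL=160/81, sR=160/9; mL=1360/81, mR=160/81; mL+mR=1520/81 → advance +1; mR−mL=-400/27 → turn -1·90°
n=6: pose=(2,4,N); sL=8, sR=5; mL=1, mR=8; mL+mR=9 → advance +1; mR−mL=7 → turn +1·90°

0 16/5 80/49 8/245 16/5 5 1 N
1 32/25 160/29 3536/725 32/25 5 2 W
2 40/9 20/9 0 40/9 4 2 N
3 160/101 160/17 14800/1717 160/101 4 3 W
4 80/13 16/5 8/65 80/13 3 3 N
5 160/81 160/9 1360/81 160/81 3 4 W
6 8 5 1 8 2 4 N
final 2 5 W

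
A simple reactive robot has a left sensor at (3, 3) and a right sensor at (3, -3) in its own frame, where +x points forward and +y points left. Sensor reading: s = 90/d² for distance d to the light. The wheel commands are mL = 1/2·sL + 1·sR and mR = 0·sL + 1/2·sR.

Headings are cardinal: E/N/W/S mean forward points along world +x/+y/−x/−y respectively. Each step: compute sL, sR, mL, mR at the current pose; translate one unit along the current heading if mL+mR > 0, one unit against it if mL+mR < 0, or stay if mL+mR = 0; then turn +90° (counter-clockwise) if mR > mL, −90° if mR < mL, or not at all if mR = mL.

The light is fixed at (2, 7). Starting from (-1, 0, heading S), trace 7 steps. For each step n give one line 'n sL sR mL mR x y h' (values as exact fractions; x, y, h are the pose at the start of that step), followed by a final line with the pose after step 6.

0 9/10 45/68 189/170 45/136 -1 0 S
1 90/157 90/61 16875/9577 45/61 -1 -1 W
2 45/37 45/13 3915/962 45/26 -2 -1 N
3 90/17 90/101 6075/1717 45/101 -2 0 E
4 9/10 45/68 189/170 45/136 -1 0 S
5 90/157 90/61 16875/9577 45/61 -1 -1 W
6 45/37 45/13 3915/962 45/26 -2 -1 N
final -2 0 E

n=0: pose=(-1,0,S); sL=9/10, sR=45/68; mL=189/170, mR=45/136; mL+mR=981/680 → advance +1; mR−mL=-531/680 → turn -1·90°
n=1: pose=(-1,-1,W); sL=90/157, sR=90/61; mL=16875/9577, mR=45/61; mL+mR=23940/9577 → advance +1; mR−mL=-9810/9577 → turn -1·90°
n=2: pose=(-2,-1,N); sL=45/37, sR=45/13; mL=3915/962, mR=45/26; mL+mR=2790/481 → advance +1; mR−mL=-1125/481 → turn -1·90°
n=3: pose=(-2,0,E); sL=90/17, sR=90/101; mL=6075/1717, mR=45/101; mL+mR=6840/1717 → advance +1; mR−mL=-5310/1717 → turn -1·90°
n=4: pose=(-1,0,S); sL=9/10, sR=45/68; mL=189/170, mR=45/136; mL+mR=981/680 → advance +1; mR−mL=-531/680 → turn -1·90°
n=5: pose=(-1,-1,W); sL=90/157, sR=90/61; mL=16875/9577, mR=45/61; mL+mR=23940/9577 → advance +1; mR−mL=-9810/9577 → turn -1·90°
n=6: pose=(-2,-1,N); sL=45/37, sR=45/13; mL=3915/962, mR=45/26; mL+mR=2790/481 → advance +1; mR−mL=-1125/481 → turn -1·90°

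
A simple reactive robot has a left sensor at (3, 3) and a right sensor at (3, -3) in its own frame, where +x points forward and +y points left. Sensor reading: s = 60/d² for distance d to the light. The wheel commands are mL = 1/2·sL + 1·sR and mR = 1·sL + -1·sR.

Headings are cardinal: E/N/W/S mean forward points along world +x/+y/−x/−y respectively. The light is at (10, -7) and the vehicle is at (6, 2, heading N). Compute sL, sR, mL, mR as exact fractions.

left sensor world pos  = (3, 5); dL² = 193
right sensor world pos = (9, 5); dR² = 145
sL = 60/193 = 60/193
sR = 60/145 = 12/29
mL = 1/2·sL + 1·sR = 3186/5597
mR = 1·sL + -1·sR = -576/5597

60/193 12/29 3186/5597 -576/5597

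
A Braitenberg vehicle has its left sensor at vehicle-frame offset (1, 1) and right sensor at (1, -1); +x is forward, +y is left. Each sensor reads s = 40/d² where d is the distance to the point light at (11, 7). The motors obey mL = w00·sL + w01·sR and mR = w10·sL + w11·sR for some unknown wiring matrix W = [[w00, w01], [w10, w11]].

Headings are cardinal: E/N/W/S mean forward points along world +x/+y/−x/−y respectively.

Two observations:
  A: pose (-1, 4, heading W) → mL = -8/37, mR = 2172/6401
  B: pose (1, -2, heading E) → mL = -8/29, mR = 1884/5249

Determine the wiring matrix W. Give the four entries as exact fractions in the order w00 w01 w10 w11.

obs A: pose=(-1,4,W) → sL=8/37, sR=40/173, mL=-8/37, mR=2172/6401
obs B: pose=(1,-2,E) → sL=8/29, sR=40/181, mL=-8/29, mR=1884/5249
sensor matrix S = [[8/37, 40/173], [8/29, 40/181]]; det S = -537600/33598849
solve [mL_A; mL_B] = S·[w00; w01] and [mR_A; mR_B] = S·[w10; w11]:
  w00 = -1, w01 = 0, w10 = 1/2, w11 = 1

-1 0 1/2 1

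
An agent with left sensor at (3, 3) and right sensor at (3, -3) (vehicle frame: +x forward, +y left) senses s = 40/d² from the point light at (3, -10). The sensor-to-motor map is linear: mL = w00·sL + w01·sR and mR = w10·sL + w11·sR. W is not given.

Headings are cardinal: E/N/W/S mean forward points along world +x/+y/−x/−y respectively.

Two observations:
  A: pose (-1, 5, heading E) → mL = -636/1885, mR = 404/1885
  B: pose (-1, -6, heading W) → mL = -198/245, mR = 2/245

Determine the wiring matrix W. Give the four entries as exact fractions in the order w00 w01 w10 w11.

-1/2 -1 -1/2 1

obs A: pose=(-1,5,E) → sL=8/65, sR=8/29, mL=-636/1885, mR=404/1885
obs B: pose=(-1,-6,W) → sL=4/5, sR=20/49, mL=-198/245, mR=2/245
sensor matrix S = [[8/65, 8/29], [4/5, 20/49]]; det S = -15744/92365
solve [mL_A; mL_B] = S·[w00; w01] and [mR_A; mR_B] = S·[w10; w11]:
  w00 = -1/2, w01 = -1, w10 = -1/2, w11 = 1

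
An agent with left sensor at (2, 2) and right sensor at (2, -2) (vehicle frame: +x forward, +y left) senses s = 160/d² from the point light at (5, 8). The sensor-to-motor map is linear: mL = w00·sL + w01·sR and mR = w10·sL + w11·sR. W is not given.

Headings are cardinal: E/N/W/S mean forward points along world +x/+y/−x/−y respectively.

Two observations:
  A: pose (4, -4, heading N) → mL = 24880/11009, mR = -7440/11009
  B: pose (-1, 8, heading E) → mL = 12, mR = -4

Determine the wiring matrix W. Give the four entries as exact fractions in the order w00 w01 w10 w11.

1 1/2 -1 1/2

obs A: pose=(4,-4,N) → sL=160/109, sR=160/101, mL=24880/11009, mR=-7440/11009
obs B: pose=(-1,8,E) → sL=8, sR=8, mL=12, mR=-4
sensor matrix S = [[160/109, 160/101], [8, 8]]; det S = -10240/11009
solve [mL_A; mL_B] = S·[w00; w01] and [mR_A; mR_B] = S·[w10; w11]:
  w00 = 1, w01 = 1/2, w10 = -1, w11 = 1/2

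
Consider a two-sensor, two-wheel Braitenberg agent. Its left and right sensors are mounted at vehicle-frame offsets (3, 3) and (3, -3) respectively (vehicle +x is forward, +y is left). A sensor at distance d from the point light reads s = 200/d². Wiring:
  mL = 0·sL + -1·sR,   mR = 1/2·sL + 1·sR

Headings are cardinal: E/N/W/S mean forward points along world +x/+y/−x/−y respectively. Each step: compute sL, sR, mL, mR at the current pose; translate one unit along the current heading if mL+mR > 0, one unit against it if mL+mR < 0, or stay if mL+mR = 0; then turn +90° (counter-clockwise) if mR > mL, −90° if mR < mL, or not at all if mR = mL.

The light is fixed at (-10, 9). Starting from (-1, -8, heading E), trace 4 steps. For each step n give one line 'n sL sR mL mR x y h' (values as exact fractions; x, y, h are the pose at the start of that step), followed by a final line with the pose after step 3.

0 10/17 25/68 -25/68 45/68 -1 -8 E
1 40/49 40/73 -40/73 3420/3577 0 -8 N
2 20/41 100/109 -100/109 5190/4469 0 -7 W
3 40/101 200/397 -200/397 28140/40097 -1 -7 S
final -1 -8 E

n=0: pose=(-1,-8,E); sL=10/17, sR=25/68; mL=-25/68, mR=45/68; mL+mR=5/17 → advance +1; mR−mL=35/34 → turn +1·90°
n=1: pose=(0,-8,N); sL=40/49, sR=40/73; mL=-40/73, mR=3420/3577; mL+mR=20/49 → advance +1; mR−mL=5380/3577 → turn +1·90°
n=2: pose=(0,-7,W); sL=20/41, sR=100/109; mL=-100/109, mR=5190/4469; mL+mR=10/41 → advance +1; mR−mL=9290/4469 → turn +1·90°
n=3: pose=(-1,-7,S); sL=40/101, sR=200/397; mL=-200/397, mR=28140/40097; mL+mR=20/101 → advance +1; mR−mL=48340/40097 → turn +1·90°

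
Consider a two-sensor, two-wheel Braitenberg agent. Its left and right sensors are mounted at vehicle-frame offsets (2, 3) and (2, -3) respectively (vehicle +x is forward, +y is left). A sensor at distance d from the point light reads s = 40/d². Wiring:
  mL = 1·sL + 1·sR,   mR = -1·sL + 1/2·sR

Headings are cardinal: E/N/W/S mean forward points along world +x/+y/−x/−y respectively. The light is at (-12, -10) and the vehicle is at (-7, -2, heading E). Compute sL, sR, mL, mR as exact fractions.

4/17 20/37 488/629 22/629

left sensor world pos  = (-5, 1); dL² = 170
right sensor world pos = (-5, -5); dR² = 74
sL = 40/170 = 4/17
sR = 40/74 = 20/37
mL = 1·sL + 1·sR = 488/629
mR = -1·sL + 1/2·sR = 22/629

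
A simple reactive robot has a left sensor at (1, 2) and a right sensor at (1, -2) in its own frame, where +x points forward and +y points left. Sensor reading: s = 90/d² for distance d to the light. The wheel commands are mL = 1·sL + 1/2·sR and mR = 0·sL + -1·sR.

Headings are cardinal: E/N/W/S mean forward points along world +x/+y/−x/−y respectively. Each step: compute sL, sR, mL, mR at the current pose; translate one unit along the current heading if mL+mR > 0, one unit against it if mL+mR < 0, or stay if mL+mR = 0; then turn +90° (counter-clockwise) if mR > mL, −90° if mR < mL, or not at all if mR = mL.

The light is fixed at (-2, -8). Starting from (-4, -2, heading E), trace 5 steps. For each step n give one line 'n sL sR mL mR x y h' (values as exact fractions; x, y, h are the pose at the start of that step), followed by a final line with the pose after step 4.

0 18/13 90/17 891/221 -90/17 -4 -2 E
1 45/13 9/5 567/130 -9/5 -5 -2 S
2 18/5 18/13 279/65 -18/13 -5 -3 W
3 5/4 9/4 19/8 -9/4 -6 -3 N
4 90/73 18/5 1107/365 -18/5 -6 -2 E
final -7 -2 S

n=0: pose=(-4,-2,E); sL=18/13, sR=90/17; mL=891/221, mR=-90/17; mL+mR=-279/221 → advance -1; mR−mL=-2061/221 → turn -1·90°
n=1: pose=(-5,-2,S); sL=45/13, sR=9/5; mL=567/130, mR=-9/5; mL+mR=333/130 → advance +1; mR−mL=-801/130 → turn -1·90°
n=2: pose=(-5,-3,W); sL=18/5, sR=18/13; mL=279/65, mR=-18/13; mL+mR=189/65 → advance +1; mR−mL=-369/65 → turn -1·90°
n=3: pose=(-6,-3,N); sL=5/4, sR=9/4; mL=19/8, mR=-9/4; mL+mR=1/8 → advance +1; mR−mL=-37/8 → turn -1·90°
n=4: pose=(-6,-2,E); sL=90/73, sR=18/5; mL=1107/365, mR=-18/5; mL+mR=-207/365 → advance -1; mR−mL=-2421/365 → turn -1·90°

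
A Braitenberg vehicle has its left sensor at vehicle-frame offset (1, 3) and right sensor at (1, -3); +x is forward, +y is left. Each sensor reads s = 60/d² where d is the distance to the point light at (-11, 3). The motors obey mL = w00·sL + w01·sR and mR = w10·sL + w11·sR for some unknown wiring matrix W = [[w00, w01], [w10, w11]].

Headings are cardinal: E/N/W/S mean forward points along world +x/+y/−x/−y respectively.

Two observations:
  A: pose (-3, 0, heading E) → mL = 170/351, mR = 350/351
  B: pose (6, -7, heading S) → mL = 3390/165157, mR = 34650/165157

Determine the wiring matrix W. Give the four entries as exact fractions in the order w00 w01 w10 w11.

1 -1/2 1 1/2

obs A: pose=(-3,0,E) → sL=20/27, sR=20/39, mL=170/351, mR=350/351
obs B: pose=(6,-7,S) → sL=60/521, sR=60/317, mL=3390/165157, mR=34650/165157
sensor matrix S = [[20/27, 20/39], [60/521, 60/317]]; det S = 1568000/19323369
solve [mL_A; mL_B] = S·[w00; w01] and [mR_A; mR_B] = S·[w10; w11]:
  w00 = 1, w01 = -1/2, w10 = 1, w11 = 1/2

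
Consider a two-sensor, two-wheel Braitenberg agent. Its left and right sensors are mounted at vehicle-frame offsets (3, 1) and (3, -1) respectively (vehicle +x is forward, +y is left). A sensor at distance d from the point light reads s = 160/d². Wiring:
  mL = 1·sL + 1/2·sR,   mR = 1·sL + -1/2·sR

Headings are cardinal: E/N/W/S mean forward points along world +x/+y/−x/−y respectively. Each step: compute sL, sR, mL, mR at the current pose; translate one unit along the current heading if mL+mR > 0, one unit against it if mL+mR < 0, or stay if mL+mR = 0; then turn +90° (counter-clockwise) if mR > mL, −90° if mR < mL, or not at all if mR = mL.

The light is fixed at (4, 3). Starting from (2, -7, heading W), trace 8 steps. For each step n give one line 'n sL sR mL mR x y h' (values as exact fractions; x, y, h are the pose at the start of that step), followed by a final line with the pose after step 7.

0 80/73 80/53 7160/3869 1320/3869 2 -7 W
1 32/13 160/53 2736/689 656/689 1 -7 N
2 5/2 8/5 33/10 17/10 1 -6 E
3 32/29 160/153 7216/4437 2576/4437 2 -6 S
4 80/73 80/53 7160/3869 1320/3869 2 -7 W
5 32/13 160/53 2736/689 656/689 1 -7 N
6 5/2 8/5 33/10 17/10 1 -6 E
7 32/29 160/153 7216/4437 2576/4437 2 -6 S
final 2 -7 W

n=0: pose=(2,-7,W); sL=80/73, sR=80/53; mL=7160/3869, mR=1320/3869; mL+mR=160/73 → advance +1; mR−mL=-80/53 → turn -1·90°
n=1: pose=(1,-7,N); sL=32/13, sR=160/53; mL=2736/689, mR=656/689; mL+mR=64/13 → advance +1; mR−mL=-160/53 → turn -1·90°
n=2: pose=(1,-6,E); sL=5/2, sR=8/5; mL=33/10, mR=17/10; mL+mR=5 → advance +1; mR−mL=-8/5 → turn -1·90°
n=3: pose=(2,-6,S); sL=32/29, sR=160/153; mL=7216/4437, mR=2576/4437; mL+mR=64/29 → advance +1; mR−mL=-160/153 → turn -1·90°
n=4: pose=(2,-7,W); sL=80/73, sR=80/53; mL=7160/3869, mR=1320/3869; mL+mR=160/73 → advance +1; mR−mL=-80/53 → turn -1·90°
n=5: pose=(1,-7,N); sL=32/13, sR=160/53; mL=2736/689, mR=656/689; mL+mR=64/13 → advance +1; mR−mL=-160/53 → turn -1·90°
n=6: pose=(1,-6,E); sL=5/2, sR=8/5; mL=33/10, mR=17/10; mL+mR=5 → advance +1; mR−mL=-8/5 → turn -1·90°
n=7: pose=(2,-6,S); sL=32/29, sR=160/153; mL=7216/4437, mR=2576/4437; mL+mR=64/29 → advance +1; mR−mL=-160/153 → turn -1·90°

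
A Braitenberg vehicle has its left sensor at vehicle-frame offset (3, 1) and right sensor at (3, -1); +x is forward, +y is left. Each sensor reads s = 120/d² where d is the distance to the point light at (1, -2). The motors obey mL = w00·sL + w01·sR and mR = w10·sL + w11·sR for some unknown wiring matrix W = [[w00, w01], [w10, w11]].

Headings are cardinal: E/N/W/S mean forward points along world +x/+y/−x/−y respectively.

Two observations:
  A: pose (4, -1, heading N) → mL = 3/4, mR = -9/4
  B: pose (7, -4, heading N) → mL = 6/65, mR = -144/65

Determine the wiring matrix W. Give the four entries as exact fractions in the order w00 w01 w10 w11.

obs A: pose=(4,-1,N) → sL=6, sR=15/4, mL=3/4, mR=-9/4
obs B: pose=(7,-4,N) → sL=60/13, sR=12/5, mL=6/65, mR=-144/65
sensor matrix S = [[6, 15/4], [60/13, 12/5]]; det S = -189/65
solve [mL_A; mL_B] = S·[w00; w01] and [mR_A; mR_B] = S·[w10; w11]:
  w00 = -1/2, w01 = 1, w10 = -1, w11 = 1

-1/2 1 -1 1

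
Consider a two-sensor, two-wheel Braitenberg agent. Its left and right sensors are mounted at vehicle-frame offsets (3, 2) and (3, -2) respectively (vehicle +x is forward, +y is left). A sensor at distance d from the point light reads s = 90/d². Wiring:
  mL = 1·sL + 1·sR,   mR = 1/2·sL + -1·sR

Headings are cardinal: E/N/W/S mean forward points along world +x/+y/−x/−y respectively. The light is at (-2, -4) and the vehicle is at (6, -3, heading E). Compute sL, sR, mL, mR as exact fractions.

9/13 45/61 1134/793 -621/1586

left sensor world pos  = (9, -1); dL² = 130
right sensor world pos = (9, -5); dR² = 122
sL = 90/130 = 9/13
sR = 90/122 = 45/61
mL = 1·sL + 1·sR = 1134/793
mR = 1/2·sL + -1·sR = -621/1586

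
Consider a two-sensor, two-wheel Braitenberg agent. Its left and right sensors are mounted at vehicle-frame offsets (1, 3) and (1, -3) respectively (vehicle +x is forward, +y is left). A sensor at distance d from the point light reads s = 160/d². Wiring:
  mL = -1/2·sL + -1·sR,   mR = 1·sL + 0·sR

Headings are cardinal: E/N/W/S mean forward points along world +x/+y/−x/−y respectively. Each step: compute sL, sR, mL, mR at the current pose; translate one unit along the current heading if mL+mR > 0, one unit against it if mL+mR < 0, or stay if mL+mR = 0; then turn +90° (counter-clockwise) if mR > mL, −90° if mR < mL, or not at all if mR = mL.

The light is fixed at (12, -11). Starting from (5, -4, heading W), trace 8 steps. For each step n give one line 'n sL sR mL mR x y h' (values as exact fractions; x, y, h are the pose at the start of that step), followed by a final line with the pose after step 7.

0 2 40/41 -81/41 2 5 -4 W
1 160/61 160/157 -22320/9577 160/61 4 -4 S
2 16/13 80/29 -1272/377 16/13 4 -5 E
3 160/193 32/17 -7536/3281 160/193 3 -5 N
4 20/13 40/41 -930/533 20/13 3 -6 W
5 160/41 160/137 -17520/5617 160/41 4 -6 S
6 80/49 16/5 -984/245 80/49 4 -7 E
7 160/169 160/61 -31920/10309 160/169 3 -7 N
final 3 -8 W

n=0: pose=(5,-4,W); sL=2, sR=40/41; mL=-81/41, mR=2; mL+mR=1/41 → advance +1; mR−mL=163/41 → turn +1·90°
n=1: pose=(4,-4,S); sL=160/61, sR=160/157; mL=-22320/9577, mR=160/61; mL+mR=2800/9577 → advance +1; mR−mL=47440/9577 → turn +1·90°
n=2: pose=(4,-5,E); sL=16/13, sR=80/29; mL=-1272/377, mR=16/13; mL+mR=-808/377 → advance -1; mR−mL=1736/377 → turn +1·90°
n=3: pose=(3,-5,N); sL=160/193, sR=32/17; mL=-7536/3281, mR=160/193; mL+mR=-4816/3281 → advance -1; mR−mL=10256/3281 → turn +1·90°
n=4: pose=(3,-6,W); sL=20/13, sR=40/41; mL=-930/533, mR=20/13; mL+mR=-110/533 → advance -1; mR−mL=1750/533 → turn +1·90°
n=5: pose=(4,-6,S); sL=160/41, sR=160/137; mL=-17520/5617, mR=160/41; mL+mR=4400/5617 → advance +1; mR−mL=39440/5617 → turn +1·90°
n=6: pose=(4,-7,E); sL=80/49, sR=16/5; mL=-984/245, mR=80/49; mL+mR=-584/245 → advance -1; mR−mL=1384/245 → turn +1·90°
n=7: pose=(3,-7,N); sL=160/169, sR=160/61; mL=-31920/10309, mR=160/169; mL+mR=-22160/10309 → advance -1; mR−mL=41680/10309 → turn +1·90°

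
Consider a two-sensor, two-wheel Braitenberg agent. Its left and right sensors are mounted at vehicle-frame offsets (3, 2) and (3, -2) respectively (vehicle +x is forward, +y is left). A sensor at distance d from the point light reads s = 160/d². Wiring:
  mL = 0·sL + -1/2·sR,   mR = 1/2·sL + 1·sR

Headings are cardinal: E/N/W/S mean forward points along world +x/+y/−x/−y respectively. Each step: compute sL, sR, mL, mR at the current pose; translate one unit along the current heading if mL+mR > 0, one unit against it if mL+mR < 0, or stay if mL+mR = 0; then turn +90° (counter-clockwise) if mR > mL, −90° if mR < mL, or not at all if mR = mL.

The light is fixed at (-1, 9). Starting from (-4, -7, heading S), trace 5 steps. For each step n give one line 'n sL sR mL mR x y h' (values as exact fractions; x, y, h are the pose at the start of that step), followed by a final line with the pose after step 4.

0 80/181 80/193 -40/193 22200/34933 -4 -7 S
1 32/45 160/361 -80/361 12976/16245 -4 -8 E
2 40/53 40/49 -20/49 3100/2597 -3 -8 N
3 160/349 160/221 -80/221 73520/77129 -3 -7 W
4 80/181 80/193 -40/193 22200/34933 -4 -7 S
final -4 -8 E

n=0: pose=(-4,-7,S); sL=80/181, sR=80/193; mL=-40/193, mR=22200/34933; mL+mR=14960/34933 → advance +1; mR−mL=29440/34933 → turn +1·90°
n=1: pose=(-4,-8,E); sL=32/45, sR=160/361; mL=-80/361, mR=12976/16245; mL+mR=9376/16245 → advance +1; mR−mL=16576/16245 → turn +1·90°
n=2: pose=(-3,-8,N); sL=40/53, sR=40/49; mL=-20/49, mR=3100/2597; mL+mR=2040/2597 → advance +1; mR−mL=4160/2597 → turn +1·90°
n=3: pose=(-3,-7,W); sL=160/349, sR=160/221; mL=-80/221, mR=73520/77129; mL+mR=45600/77129 → advance +1; mR−mL=101440/77129 → turn +1·90°
n=4: pose=(-4,-7,S); sL=80/181, sR=80/193; mL=-40/193, mR=22200/34933; mL+mR=14960/34933 → advance +1; mR−mL=29440/34933 → turn +1·90°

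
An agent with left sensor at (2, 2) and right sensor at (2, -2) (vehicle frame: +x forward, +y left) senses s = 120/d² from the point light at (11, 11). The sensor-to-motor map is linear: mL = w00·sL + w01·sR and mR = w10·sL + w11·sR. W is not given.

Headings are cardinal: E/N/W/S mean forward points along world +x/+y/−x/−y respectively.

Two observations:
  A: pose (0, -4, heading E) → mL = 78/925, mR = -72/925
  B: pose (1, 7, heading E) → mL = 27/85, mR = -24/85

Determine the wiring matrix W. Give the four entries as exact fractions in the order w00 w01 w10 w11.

obs A: pose=(0,-4,E) → sL=12/25, sR=12/37, mL=78/925, mR=-72/925
obs B: pose=(1,7,E) → sL=30/17, sR=6/5, mL=27/85, mR=-24/85
sensor matrix S = [[12/25, 12/37], [30/17, 6/5]]; det S = 288/78625
solve [mL_A; mL_B] = S·[w00; w01] and [mR_A; mR_B] = S·[w10; w11]:
  w00 = -1/2, w01 = 1, w10 = -1/2, w11 = 1/2

-1/2 1 -1/2 1/2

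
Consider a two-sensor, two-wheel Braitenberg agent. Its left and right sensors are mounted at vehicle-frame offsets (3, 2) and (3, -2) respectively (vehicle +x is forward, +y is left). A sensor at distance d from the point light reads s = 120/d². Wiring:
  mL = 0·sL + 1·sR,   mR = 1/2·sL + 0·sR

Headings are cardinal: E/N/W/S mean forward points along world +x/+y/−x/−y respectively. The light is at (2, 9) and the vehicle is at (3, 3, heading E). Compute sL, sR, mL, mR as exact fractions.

left sensor world pos  = (6, 5); dL² = 32
right sensor world pos = (6, 1); dR² = 80
sL = 120/32 = 15/4
sR = 120/80 = 3/2
mL = 0·sL + 1·sR = 3/2
mR = 1/2·sL + 0·sR = 15/8

15/4 3/2 3/2 15/8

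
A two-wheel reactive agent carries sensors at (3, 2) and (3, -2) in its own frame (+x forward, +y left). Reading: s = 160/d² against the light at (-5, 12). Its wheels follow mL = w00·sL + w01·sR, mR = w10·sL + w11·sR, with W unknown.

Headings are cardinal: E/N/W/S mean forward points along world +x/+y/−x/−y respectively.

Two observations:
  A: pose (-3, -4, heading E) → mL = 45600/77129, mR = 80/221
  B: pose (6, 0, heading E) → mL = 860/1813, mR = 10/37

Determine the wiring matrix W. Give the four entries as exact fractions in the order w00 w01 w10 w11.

obs A: pose=(-3,-4,E) → sL=160/221, sR=160/349, mL=45600/77129, mR=80/221
obs B: pose=(6,0,E) → sL=20/37, sR=20/49, mL=860/1813, mR=10/37
sensor matrix S = [[160/221, 160/349], [20/37, 20/49]]; det S = 6668800/139834877
solve [mL_A; mL_B] = S·[w00; w01] and [mR_A; mR_B] = S·[w10; w11]:
  w00 = 1/2, w01 = 1/2, w10 = 1/2, w11 = 0

1/2 1/2 1/2 0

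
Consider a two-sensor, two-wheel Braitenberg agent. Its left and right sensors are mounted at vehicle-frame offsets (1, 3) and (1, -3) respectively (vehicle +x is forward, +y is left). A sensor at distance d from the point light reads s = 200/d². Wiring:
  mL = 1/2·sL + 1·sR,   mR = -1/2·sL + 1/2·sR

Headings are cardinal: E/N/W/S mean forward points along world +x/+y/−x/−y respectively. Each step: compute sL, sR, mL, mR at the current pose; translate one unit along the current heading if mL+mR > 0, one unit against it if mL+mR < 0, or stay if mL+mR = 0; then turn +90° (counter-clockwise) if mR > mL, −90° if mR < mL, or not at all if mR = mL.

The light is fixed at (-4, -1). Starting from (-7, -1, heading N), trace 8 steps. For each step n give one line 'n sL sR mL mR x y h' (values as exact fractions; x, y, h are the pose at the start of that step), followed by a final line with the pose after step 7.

n=0: pose=(-7,-1,N); sL=200/37, sR=200; mL=7500/37, mR=3600/37; mL+mR=300 → advance +1; mR−mL=-3900/37 → turn -1·90°
n=1: pose=(-7,0,E); sL=10, sR=25; mL=30, mR=15/2; mL+mR=75/2 → advance +1; mR−mL=-45/2 → turn -1·90°
n=2: pose=(-6,0,S); sL=200, sR=8; mL=108, mR=-96; mL+mR=12 → advance +1; mR−mL=-204 → turn -1·90°
n=3: pose=(-6,-1,W); sL=100/9, sR=100/9; mL=50/3, mR=0; mL+mR=50/3 → advance +1; mR−mL=-50/3 → turn -1·90°
n=4: pose=(-7,-1,N); sL=200/37, sR=200; mL=7500/37, mR=3600/37; mL+mR=300 → advance +1; mR−mL=-3900/37 → turn -1·90°
n=5: pose=(-7,0,E); sL=10, sR=25; mL=30, mR=15/2; mL+mR=75/2 → advance +1; mR−mL=-45/2 → turn -1·90°
n=6: pose=(-6,0,S); sL=200, sR=8; mL=108, mR=-96; mL+mR=12 → advance +1; mR−mL=-204 → turn -1·90°
n=7: pose=(-6,-1,W); sL=100/9, sR=100/9; mL=50/3, mR=0; mL+mR=50/3 → advance +1; mR−mL=-50/3 → turn -1·90°

0 200/37 200 7500/37 3600/37 -7 -1 N
1 10 25 30 15/2 -7 0 E
2 200 8 108 -96 -6 0 S
3 100/9 100/9 50/3 0 -6 -1 W
4 200/37 200 7500/37 3600/37 -7 -1 N
5 10 25 30 15/2 -7 0 E
6 200 8 108 -96 -6 0 S
7 100/9 100/9 50/3 0 -6 -1 W
final -7 -1 N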